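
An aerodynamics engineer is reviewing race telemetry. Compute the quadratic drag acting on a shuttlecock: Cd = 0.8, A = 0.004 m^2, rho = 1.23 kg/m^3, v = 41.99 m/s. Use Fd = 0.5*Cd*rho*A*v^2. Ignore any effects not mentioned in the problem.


Fd = 0.5 * Cd * rho * A * v^2
Fd = 0.5 * 0.8 * 1.23 * 0.004 * 41.99^2
v^2 = 1763.1601
Fd = 0.5 * 0.8 * 1.23 * 0.004 * 1763.1601 = 3.4699 N

3.4699 N


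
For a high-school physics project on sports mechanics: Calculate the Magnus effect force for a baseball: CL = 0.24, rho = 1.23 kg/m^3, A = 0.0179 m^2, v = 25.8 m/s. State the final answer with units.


FM = 0.5 * CL * rho * A * v^2
FM = 0.5 * 0.24 * 1.23 * 0.0179 * 25.8^2
v^2 = 665.64
FM = 0.5 * 0.24 * 1.23 * 0.0179 * 665.64 = 1.7586 N

1.7586 N


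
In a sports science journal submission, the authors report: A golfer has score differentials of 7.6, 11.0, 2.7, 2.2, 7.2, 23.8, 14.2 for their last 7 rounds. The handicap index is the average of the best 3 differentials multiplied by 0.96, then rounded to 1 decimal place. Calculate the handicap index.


All differentials: 7.6, 11.0, 2.7, 2.2, 7.2, 23.8, 14.2
Sorted: 2.2, 2.7, 7.2, 7.6, 11.0, 14.2, 23.8
Best 3: 2.2, 2.7, 7.2
Average of best = 12.1 / 3 = 4.0333
Raw index = 4.0333 * 0.96 = 3.872
Handicap index = round(3.872, 1) = 3.9

3.9


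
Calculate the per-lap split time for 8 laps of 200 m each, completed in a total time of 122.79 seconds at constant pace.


Split time = total_time / n_laps = 122.79 / 8
Split time = 15.3488 s per lap

15.3488 s


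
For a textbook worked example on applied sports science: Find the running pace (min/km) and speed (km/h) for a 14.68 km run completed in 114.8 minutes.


Pace = time / distance = 114.8 min / 14.68 km = 7.8202 min/km
Speed = distance / time_in_hours = 14.68 / 1.9133 hr
Speed = 7.6725 km/h

7.8202 min/km, 7.6725 km/h


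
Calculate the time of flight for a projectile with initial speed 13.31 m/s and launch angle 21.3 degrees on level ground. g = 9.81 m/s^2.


T = 2*v*sin(theta)/g
sin(theta) = sin(21.3 deg) = 0.3633
T = 2*13.31*0.3633 / 9.81
T = 9.6697 / 9.81 = 0.9857 s

0.9857 s


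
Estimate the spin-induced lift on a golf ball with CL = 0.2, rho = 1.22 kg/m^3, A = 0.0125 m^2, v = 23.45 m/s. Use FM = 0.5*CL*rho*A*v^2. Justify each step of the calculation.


FM = 0.5 * CL * rho * A * v^2
FM = 0.5 * 0.2 * 1.22 * 0.0125 * 23.45^2
v^2 = 549.9025
FM = 0.5 * 0.2 * 1.22 * 0.0125 * 549.9025 = 0.8386 N

0.8386 N


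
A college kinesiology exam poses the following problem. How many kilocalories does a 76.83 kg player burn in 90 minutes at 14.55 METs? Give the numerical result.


kcal = MET * mass * time_hr
Convert time: 90 min = 1.5 hr
kcal = 14.55 * 76.83 * 1.5
kcal = 1676.8148 kcal

1676.8148 kcal


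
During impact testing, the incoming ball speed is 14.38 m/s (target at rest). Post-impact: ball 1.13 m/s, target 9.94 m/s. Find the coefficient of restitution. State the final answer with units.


e = (v2_after - v1_after) / (v1_before - v2_before)
Numerator = 9.94 - 1.13 = 8.81
Denominator = 14.38 - 0 = 14.38
e = 8.81 / 14.38 = 0.6127

0.6127


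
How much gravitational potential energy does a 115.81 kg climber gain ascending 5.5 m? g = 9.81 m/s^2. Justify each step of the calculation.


PE = m * g * h
PE = 115.81 * 9.81 * 5.5
PE = 1136.0961 * 5.5 = 6248.5285 J

6248.5285 J


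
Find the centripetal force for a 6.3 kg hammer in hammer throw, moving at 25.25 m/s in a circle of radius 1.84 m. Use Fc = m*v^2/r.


Fc = m * v^2 / r
v^2 = 25.25^2 = 637.5625
Fc = 6.3 * 637.5625 / 1.84
Fc = 4016.6437 / 1.84 = 2182.9586 N

2182.9586 N


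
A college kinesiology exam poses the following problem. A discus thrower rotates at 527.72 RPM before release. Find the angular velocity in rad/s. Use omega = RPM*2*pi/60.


omega = RPM * 2 * pi / 60
omega = 527.72 * 2 * 3.14159 / 60
omega = 3315.7626 / 60 = 55.2627 rad/s

55.2627 rad/s


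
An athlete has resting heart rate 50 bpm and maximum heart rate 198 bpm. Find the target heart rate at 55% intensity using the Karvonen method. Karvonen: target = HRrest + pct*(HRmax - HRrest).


Target = HRrest + pct*(HRmax - HRrest)
Heart rate reserve = HRmax - HRrest = 198 - 50 = 148 bpm
Fraction = 55% = 0.55
Target = 50 + 0.55 * 148
Target = 50 + 81.4 = 131.4 bpm

131.4 bpm


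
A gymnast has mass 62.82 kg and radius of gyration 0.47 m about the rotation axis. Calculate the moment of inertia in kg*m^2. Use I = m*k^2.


I = m * k^2
I = 62.82 * 0.47^2
I = 62.82 * 0.2209 = 13.8769 kg*m^2

13.8769 kg*m^2


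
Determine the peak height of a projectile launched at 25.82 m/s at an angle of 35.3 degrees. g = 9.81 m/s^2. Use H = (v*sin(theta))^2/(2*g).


H = (v*sin(theta))^2 / (2*g)
vy = v*sin(theta) = 25.82 * sin(35.3 deg) = 14.9203 m/s
H = vy^2 / (2*g) = 222.6149 / (2*9.81)
H = 222.6149 / 19.62 = 11.3463 m

11.3463 m


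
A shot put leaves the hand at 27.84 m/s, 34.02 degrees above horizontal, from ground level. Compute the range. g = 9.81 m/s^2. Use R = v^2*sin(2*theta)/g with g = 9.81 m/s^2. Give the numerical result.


R = v^2 * sin(2*theta) / g
Convert angle to radians: theta = 34.02 deg = 0.5938 rad
sin(2*theta) = sin(1.1875) = 0.9274
R = 27.84^2 * 0.9274 / 9.81
R = 775.0656 * 0.9274 / 9.81 = 73.2753 m

73.2753 m


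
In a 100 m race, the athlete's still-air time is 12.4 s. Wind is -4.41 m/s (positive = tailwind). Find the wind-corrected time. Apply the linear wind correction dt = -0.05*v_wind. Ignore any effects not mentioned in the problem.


dt = -0.05 * v_wind = -0.05 * -4.41 = 0.2205 s
t_corrected = t_still + dt = 12.4 + (0.2205)
t_corrected = 12.6205 s

12.6205 s


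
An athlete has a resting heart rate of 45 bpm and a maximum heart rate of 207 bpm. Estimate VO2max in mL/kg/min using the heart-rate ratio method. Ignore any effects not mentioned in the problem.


VO2max = 15.3 * HRmax / HRrest
VO2max = 15.3 * 207 / 45
VO2max = 3167.1 / 45 = 70.38 mL/kg/min

70.38 mL/kg/min


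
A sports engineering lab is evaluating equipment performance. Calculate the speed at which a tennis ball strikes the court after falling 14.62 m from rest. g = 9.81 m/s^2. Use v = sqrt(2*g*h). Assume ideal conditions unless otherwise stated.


v = sqrt(2 * g * h)
v = sqrt(2 * 9.81 * 14.62)
v = sqrt(286.8444) = 16.9365 m/s

16.9365 m/s


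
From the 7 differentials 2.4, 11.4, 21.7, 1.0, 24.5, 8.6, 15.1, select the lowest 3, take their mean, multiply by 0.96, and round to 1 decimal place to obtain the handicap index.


All differentials: 2.4, 11.4, 21.7, 1.0, 24.5, 8.6, 15.1
Sorted: 1.0, 2.4, 8.6, 11.4, 15.1, 21.7, 24.5
Best 3: 1.0, 2.4, 8.6
Average of best = 12 / 3 = 4
Raw index = 4 * 0.96 = 3.84
Handicap index = round(3.84, 1) = 3.8

3.8


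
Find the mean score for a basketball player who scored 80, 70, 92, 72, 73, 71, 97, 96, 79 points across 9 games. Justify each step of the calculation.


Average = sum / n
Sum = 730
Average = 730 / 9 = 81.1111

81.1111


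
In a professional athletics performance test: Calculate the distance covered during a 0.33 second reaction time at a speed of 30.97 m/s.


d = v * t
d = 30.97 * 0.33
d = 10.2201 m

10.2201 m


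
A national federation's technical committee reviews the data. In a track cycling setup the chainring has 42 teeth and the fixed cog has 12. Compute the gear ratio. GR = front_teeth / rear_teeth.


GR = front_teeth / rear_teeth
GR = 42 / 12
GR = 3.5

3.5


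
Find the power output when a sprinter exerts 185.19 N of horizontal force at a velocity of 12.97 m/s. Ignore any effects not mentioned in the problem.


P = F * v
P = 185.19 * 12.97
P = 2401.9143 W

2401.9143 W


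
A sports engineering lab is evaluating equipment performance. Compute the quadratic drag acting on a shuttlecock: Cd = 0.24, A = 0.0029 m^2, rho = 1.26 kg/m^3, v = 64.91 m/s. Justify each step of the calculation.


Fd = 0.5 * Cd * rho * A * v^2
Fd = 0.5 * 0.24 * 1.26 * 0.0029 * 64.91^2
v^2 = 4213.3081
Fd = 0.5 * 0.24 * 1.26 * 0.0029 * 4213.3081 = 1.8475 N

1.8475 N


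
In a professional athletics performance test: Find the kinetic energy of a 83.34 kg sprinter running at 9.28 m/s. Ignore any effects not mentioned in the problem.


KE = 0.5 * m * v^2
KE = 0.5 * 83.34 * 9.28^2
KE = 0.5 * 83.34 * 86.1184 = 3588.5537 J

3588.5537 J


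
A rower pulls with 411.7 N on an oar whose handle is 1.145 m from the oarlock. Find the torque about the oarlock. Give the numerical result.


tau = F * d
tau = 411.7 * 1.145
tau = 471.3965 N*m

471.3965 N*m


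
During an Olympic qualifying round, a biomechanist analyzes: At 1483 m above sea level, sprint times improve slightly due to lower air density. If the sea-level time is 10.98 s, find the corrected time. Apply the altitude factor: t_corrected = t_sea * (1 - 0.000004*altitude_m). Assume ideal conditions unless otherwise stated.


Correction factor = 1 - 0.000004 * 1483 = 0.994068
t_corrected = t_sea * factor = 10.98 * 0.994068
t_corrected = 10.9149 s

10.9149 s


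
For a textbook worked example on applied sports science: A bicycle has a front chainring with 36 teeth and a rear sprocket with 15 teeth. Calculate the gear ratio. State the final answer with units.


GR = front_teeth / rear_teeth
GR = 36 / 15
GR = 2.4

2.4


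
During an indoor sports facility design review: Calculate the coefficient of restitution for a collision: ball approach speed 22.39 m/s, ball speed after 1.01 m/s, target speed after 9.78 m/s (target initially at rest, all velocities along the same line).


e = (v2_after - v1_after) / (v1_before - v2_before)
Numerator = 9.78 - 1.01 = 8.77
Denominator = 22.39 - 0 = 22.39
e = 8.77 / 22.39 = 0.3917

0.3917


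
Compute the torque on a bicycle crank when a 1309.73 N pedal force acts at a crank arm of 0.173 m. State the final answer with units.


tau = F * d
tau = 1309.73 * 0.173
tau = 226.5833 N*m

226.5833 N*m


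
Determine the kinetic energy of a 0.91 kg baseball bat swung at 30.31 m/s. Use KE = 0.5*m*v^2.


KE = 0.5 * m * v^2
KE = 0.5 * 0.91 * 30.31^2
KE = 0.5 * 0.91 * 918.6961 = 418.0067 J

418.0067 J


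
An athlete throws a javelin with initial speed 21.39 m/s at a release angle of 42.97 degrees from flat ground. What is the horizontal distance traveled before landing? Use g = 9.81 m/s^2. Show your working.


R = v^2 * sin(2*theta) / g
Convert angle to radians: theta = 42.97 deg = 0.75 rad
sin(2*theta) = sin(1.4999) = 0.9975
R = 21.39^2 * 0.9975 / 9.81
R = 457.5321 * 0.9975 / 9.81 = 46.5223 m

46.5223 m


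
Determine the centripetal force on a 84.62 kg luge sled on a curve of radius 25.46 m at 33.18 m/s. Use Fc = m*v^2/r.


Fc = m * v^2 / r
v^2 = 33.18^2 = 1100.9124
Fc = 84.62 * 1100.9124 / 25.46
Fc = 93159.2073 / 25.46 = 3659.0419 N

3659.0419 N


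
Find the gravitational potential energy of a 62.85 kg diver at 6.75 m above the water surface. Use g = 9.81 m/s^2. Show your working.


PE = m * g * h
PE = 62.85 * 9.81 * 6.75
PE = 616.5585 * 6.75 = 4161.7699 J

4161.7699 J


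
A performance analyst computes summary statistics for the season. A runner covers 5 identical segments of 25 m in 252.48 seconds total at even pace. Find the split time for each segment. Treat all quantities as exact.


Split time = total_time / n_laps = 252.48 / 5
Split time = 50.496 s per lap

50.496 s


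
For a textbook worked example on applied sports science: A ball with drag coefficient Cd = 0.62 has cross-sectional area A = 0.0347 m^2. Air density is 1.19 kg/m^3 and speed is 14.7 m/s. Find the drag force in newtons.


Fd = 0.5 * Cd * rho * A * v^2
Fd = 0.5 * 0.62 * 1.19 * 0.0347 * 14.7^2
v^2 = 216.09
Fd = 0.5 * 0.62 * 1.19 * 0.0347 * 216.09 = 2.7661 N

2.7661 N


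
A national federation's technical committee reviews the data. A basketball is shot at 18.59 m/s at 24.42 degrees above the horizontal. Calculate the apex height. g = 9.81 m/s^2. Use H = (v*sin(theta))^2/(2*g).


H = (v*sin(theta))^2 / (2*g)
vy = v*sin(theta) = 18.59 * sin(24.42 deg) = 7.6855 m/s
H = vy^2 / (2*g) = 59.0672 / (2*9.81)
H = 59.0672 / 19.62 = 3.0106 m

3.0106 m


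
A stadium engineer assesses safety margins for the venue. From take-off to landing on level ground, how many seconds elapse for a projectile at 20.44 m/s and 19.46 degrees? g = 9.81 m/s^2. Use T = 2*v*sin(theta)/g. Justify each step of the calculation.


T = 2*v*sin(theta)/g
sin(theta) = sin(19.46 deg) = 0.3331
T = 2*20.44*0.3331 / 9.81
T = 13.6191 / 9.81 = 1.3883 s

1.3883 s


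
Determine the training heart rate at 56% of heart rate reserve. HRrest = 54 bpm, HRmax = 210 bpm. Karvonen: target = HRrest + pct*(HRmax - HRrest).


Target = HRrest + pct*(HRmax - HRrest)
Heart rate reserve = HRmax - HRrest = 210 - 54 = 156 bpm
Fraction = 56% = 0.56
Target = 54 + 0.56 * 156
Target = 54 + 87.36 = 141.36 bpm

141.36 bpm


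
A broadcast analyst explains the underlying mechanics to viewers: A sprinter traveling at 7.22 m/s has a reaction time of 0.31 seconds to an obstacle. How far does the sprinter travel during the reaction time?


d = v * t
d = 7.22 * 0.31
d = 2.2382 m

2.2382 m


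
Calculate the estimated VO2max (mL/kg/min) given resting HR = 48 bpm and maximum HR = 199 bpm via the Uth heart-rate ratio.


VO2max = 15.3 * HRmax / HRrest
VO2max = 15.3 * 199 / 48
VO2max = 3044.7 / 48 = 63.4313 mL/kg/min

63.4313 mL/kg/min


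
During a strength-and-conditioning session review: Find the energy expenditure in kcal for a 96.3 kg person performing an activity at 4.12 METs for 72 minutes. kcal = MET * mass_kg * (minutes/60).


kcal = MET * mass * time_hr
Convert time: 72 min = 1.2 hr
kcal = 4.12 * 96.3 * 1.2
kcal = 476.1072 kcal

476.1072 kcal


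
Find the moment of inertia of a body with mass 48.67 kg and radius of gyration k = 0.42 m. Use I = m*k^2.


I = m * k^2
I = 48.67 * 0.42^2
I = 48.67 * 0.1764 = 8.5854 kg*m^2

8.5854 kg*m^2


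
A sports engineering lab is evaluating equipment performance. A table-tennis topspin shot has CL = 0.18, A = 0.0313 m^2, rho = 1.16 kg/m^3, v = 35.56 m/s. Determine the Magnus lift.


FM = 0.5 * CL * rho * A * v^2
FM = 0.5 * 0.18 * 1.16 * 0.0313 * 35.56^2
v^2 = 1264.5136
FM = 0.5 * 0.18 * 1.16 * 0.0313 * 1264.5136 = 4.1321 N

4.1321 N


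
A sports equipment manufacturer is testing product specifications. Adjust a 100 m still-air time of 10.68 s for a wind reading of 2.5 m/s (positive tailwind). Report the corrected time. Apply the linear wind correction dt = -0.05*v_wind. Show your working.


dt = -0.05 * v_wind = -0.05 * 2.5 = -0.125 s
t_corrected = t_still + dt = 10.68 + (-0.125)
t_corrected = 10.555 s

10.555 s


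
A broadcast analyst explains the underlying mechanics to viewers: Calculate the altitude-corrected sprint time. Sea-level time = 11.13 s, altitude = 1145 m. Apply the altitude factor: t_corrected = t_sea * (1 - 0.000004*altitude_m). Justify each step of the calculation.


Correction factor = 1 - 0.000004 * 1145 = 0.99542
t_corrected = t_sea * factor = 11.13 * 0.99542
t_corrected = 11.079 s

11.079 s


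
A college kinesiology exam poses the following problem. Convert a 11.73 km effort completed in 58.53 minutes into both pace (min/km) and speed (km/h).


Pace = time / distance = 58.53 min / 11.73 km = 4.9898 min/km
Speed = distance / time_in_hours = 11.73 / 0.9755 hr
Speed = 12.0246 km/h

4.9898 min/km, 12.0246 km/h


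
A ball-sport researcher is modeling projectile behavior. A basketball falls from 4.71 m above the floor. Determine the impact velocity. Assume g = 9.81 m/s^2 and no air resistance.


v = sqrt(2 * g * h)
v = sqrt(2 * 9.81 * 4.71)
v = sqrt(92.4102) = 9.613 m/s

9.613 m/s


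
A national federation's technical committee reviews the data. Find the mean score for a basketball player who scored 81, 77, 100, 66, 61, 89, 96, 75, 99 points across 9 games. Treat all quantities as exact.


Average = sum / n
Sum = 744
Average = 744 / 9 = 82.6667

82.6667


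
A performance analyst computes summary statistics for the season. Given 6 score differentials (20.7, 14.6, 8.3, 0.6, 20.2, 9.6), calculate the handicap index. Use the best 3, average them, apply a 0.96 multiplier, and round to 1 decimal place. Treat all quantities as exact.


All differentials: 20.7, 14.6, 8.3, 0.6, 20.2, 9.6
Sorted: 0.6, 8.3, 9.6, 14.6, 20.2, 20.7
Best 3: 0.6, 8.3, 9.6
Average of best = 18.5 / 3 = 6.1667
Raw index = 6.1667 * 0.96 = 5.92
Handicap index = round(5.92, 1) = 5.9

5.9


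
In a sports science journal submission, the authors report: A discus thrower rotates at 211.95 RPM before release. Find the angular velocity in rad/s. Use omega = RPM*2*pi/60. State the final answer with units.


omega = RPM * 2 * pi / 60
omega = 211.95 * 2 * 3.14159 / 60
omega = 1331.7211 / 60 = 22.1954 rad/s

22.1954 rad/s


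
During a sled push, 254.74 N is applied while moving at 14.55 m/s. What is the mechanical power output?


P = F * v
P = 254.74 * 14.55
P = 3706.467 W

3706.467 W


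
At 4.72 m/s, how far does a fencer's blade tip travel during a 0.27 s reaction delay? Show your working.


d = v * t
d = 4.72 * 0.27
d = 1.2744 m

1.2744 m


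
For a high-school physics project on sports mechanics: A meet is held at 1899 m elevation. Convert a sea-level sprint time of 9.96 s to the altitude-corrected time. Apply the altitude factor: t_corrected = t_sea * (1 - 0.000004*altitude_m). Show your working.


Correction factor = 1 - 0.000004 * 1899 = 0.992404
t_corrected = t_sea * factor = 9.96 * 0.992404
t_corrected = 9.8843 s

9.8843 s


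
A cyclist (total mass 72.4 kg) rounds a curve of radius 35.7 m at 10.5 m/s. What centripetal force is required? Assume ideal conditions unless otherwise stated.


Fc = m * v^2 / r
v^2 = 10.5^2 = 110.25
Fc = 72.4 * 110.25 / 35.7
Fc = 7982.1 / 35.7 = 223.5882 N

223.5882 N


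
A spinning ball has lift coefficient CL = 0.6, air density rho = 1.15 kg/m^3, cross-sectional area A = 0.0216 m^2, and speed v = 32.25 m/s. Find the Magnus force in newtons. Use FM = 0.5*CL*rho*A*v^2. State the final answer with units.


FM = 0.5 * CL * rho * A * v^2
FM = 0.5 * 0.6 * 1.15 * 0.0216 * 32.25^2
v^2 = 1040.0625
FM = 0.5 * 0.6 * 1.15 * 0.0216 * 1040.0625 = 7.7505 N

7.7505 N


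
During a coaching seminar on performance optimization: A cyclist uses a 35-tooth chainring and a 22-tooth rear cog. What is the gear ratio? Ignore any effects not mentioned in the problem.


GR = front_teeth / rear_teeth
GR = 35 / 22
GR = 1.5909

1.5909


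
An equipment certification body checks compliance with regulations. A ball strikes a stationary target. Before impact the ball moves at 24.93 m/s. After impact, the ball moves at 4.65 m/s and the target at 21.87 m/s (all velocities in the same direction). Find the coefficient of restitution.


e = (v2_after - v1_after) / (v1_before - v2_before)
Numerator = 21.87 - 4.65 = 17.22
Denominator = 24.93 - 0 = 24.93
e = 17.22 / 24.93 = 0.6907

0.6907


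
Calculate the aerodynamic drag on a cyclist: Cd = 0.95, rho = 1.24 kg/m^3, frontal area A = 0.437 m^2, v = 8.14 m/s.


Fd = 0.5 * Cd * rho * A * v^2
Fd = 0.5 * 0.95 * 1.24 * 0.437 * 8.14^2
v^2 = 66.2596
Fd = 0.5 * 0.95 * 1.24 * 0.437 * 66.2596 = 17.0548 N

17.0548 N


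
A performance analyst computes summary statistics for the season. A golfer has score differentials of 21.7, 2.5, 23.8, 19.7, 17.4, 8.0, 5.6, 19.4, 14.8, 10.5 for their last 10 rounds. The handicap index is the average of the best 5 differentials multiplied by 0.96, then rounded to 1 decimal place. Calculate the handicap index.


All differentials: 21.7, 2.5, 23.8, 19.7, 17.4, 8.0, 5.6, 19.4, 14.8, 10.5
Sorted: 2.5, 5.6, 8.0, 10.5, 14.8, 17.4, 19.4, 19.7, 21.7, 23.8
Best 5: 2.5, 5.6, 8.0, 10.5, 14.8
Average of best = 41.4 / 5 = 8.28
Raw index = 8.28 * 0.96 = 7.9488
Handicap index = round(7.9488, 1) = 7.9

7.9


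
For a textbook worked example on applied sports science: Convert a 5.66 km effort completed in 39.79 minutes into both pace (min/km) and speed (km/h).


Pace = time / distance = 39.79 min / 5.66 km = 7.03 min/km
Speed = distance / time_in_hours = 5.66 / 0.6632 hr
Speed = 8.5348 km/h

7.03 min/km, 8.5348 km/h


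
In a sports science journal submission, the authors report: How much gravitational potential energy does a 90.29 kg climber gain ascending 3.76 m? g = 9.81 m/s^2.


PE = m * g * h
PE = 90.29 * 9.81 * 3.76
PE = 885.7449 * 3.76 = 3330.4008 J

3330.4008 J


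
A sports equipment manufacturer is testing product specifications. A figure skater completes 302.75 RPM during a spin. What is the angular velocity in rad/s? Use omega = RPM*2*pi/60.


omega = RPM * 2 * pi / 60
omega = 302.75 * 2 * 3.14159 / 60
omega = 1902.2344 / 60 = 31.7039 rad/s

31.7039 rad/s


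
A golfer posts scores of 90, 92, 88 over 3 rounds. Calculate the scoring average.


Average = sum / n
Sum = 270
Average = 270 / 3 = 90

90


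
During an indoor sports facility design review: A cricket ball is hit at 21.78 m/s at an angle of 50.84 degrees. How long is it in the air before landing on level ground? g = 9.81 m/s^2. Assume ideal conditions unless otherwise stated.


T = 2*v*sin(theta)/g
sin(theta) = sin(50.84 deg) = 0.7754
T = 2*21.78*0.7754 / 9.81
T = 33.7758 / 9.81 = 3.443 s

3.443 s


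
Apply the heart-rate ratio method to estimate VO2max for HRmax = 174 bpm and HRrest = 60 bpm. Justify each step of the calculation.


VO2max = 15.3 * HRmax / HRrest
VO2max = 15.3 * 174 / 60
VO2max = 2662.2 / 60 = 44.37 mL/kg/min

44.37 mL/kg/min


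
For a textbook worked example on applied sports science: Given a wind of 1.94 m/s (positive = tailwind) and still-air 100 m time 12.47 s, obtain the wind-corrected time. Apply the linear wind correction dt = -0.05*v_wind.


dt = -0.05 * v_wind = -0.05 * 1.94 = -0.097 s
t_corrected = t_still + dt = 12.47 + (-0.097)
t_corrected = 12.373 s

12.373 s


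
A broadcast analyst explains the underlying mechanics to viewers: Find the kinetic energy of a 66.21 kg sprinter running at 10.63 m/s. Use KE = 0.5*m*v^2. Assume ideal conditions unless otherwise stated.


KE = 0.5 * m * v^2
KE = 0.5 * 66.21 * 10.63^2
KE = 0.5 * 66.21 * 112.9969 = 3740.7624 J

3740.7624 J


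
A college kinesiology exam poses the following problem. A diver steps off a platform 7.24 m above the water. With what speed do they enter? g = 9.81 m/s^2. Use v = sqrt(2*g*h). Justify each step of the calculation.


v = sqrt(2 * g * h)
v = sqrt(2 * 9.81 * 7.24)
v = sqrt(142.0488) = 11.9184 m/s

11.9184 m/s


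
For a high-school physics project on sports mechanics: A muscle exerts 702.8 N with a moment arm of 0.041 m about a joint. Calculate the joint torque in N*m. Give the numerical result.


tau = F * d
tau = 702.8 * 0.041
tau = 28.8148 N*m

28.8148 N*m


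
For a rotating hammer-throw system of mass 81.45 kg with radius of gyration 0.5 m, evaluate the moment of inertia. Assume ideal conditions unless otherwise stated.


I = m * k^2
I = 81.45 * 0.5^2
I = 81.45 * 0.25 = 20.3625 kg*m^2

20.3625 kg*m^2


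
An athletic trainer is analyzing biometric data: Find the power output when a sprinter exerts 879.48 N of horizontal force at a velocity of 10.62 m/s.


P = F * v
P = 879.48 * 10.62
P = 9340.0776 W

9340.0776 W


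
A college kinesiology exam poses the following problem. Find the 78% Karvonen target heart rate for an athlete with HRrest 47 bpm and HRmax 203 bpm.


Target = HRrest + pct*(HRmax - HRrest)
Heart rate reserve = HRmax - HRrest = 203 - 47 = 156 bpm
Fraction = 78% = 0.78
Target = 47 + 0.78 * 156
Target = 47 + 121.68 = 168.68 bpm

168.68 bpm


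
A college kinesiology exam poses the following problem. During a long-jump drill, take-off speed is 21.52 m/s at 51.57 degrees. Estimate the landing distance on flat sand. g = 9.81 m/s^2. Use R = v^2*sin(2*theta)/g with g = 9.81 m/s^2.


R = v^2 * sin(2*theta) / g
Convert angle to radians: theta = 51.57 deg = 0.9001 rad
sin(2*theta) = sin(1.8001) = 0.9738
R = 21.52^2 * 0.9738 / 9.81
R = 463.1104 * 0.9738 / 9.81 = 45.972 m

45.972 m


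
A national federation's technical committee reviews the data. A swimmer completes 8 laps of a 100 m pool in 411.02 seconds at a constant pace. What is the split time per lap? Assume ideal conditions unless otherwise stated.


Split time = total_time / n_laps = 411.02 / 8
Split time = 51.3775 s per lap

51.3775 s


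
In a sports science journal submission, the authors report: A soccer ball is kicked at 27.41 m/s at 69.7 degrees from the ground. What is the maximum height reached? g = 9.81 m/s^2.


H = (v*sin(theta))^2 / (2*g)
vy = v*sin(theta) = 27.41 * sin(69.7 deg) = 25.7075 m/s
H = vy^2 / (2*g) = 660.8774 / (2*9.81)
H = 660.8774 / 19.62 = 33.6839 m

33.6839 m


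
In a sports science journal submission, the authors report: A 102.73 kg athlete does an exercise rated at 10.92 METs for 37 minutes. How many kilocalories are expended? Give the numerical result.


kcal = MET * mass * time_hr
Convert time: 37 min = 0.6167 hr
kcal = 10.92 * 102.73 * 0.6167
kcal = 691.7838 kcal

691.7838 kcal


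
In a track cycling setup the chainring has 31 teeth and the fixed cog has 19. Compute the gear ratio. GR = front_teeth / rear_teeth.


GR = front_teeth / rear_teeth
GR = 31 / 19
GR = 1.6316

1.6316


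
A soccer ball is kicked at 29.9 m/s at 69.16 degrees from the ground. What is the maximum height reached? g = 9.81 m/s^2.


H = (v*sin(theta))^2 / (2*g)
vy = v*sin(theta) = 29.9 * sin(69.16 deg) = 27.9439 m/s
H = vy^2 / (2*g) = 780.8598 / (2*9.81)
H = 780.8598 / 19.62 = 39.7992 m

39.7992 m


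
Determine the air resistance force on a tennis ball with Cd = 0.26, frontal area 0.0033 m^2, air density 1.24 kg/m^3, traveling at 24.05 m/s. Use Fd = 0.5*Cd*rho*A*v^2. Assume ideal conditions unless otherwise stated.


Fd = 0.5 * Cd * rho * A * v^2
Fd = 0.5 * 0.26 * 1.24 * 0.0033 * 24.05^2
v^2 = 578.4025
Fd = 0.5 * 0.26 * 1.24 * 0.0033 * 578.4025 = 0.3077 N

0.3077 N


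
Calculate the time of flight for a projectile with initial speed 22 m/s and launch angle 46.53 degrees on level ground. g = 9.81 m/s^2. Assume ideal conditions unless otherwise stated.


T = 2*v*sin(theta)/g
sin(theta) = sin(46.53 deg) = 0.7257
T = 2*22*0.7257 / 9.81
T = 31.9323 / 9.81 = 3.2551 s

3.2551 s


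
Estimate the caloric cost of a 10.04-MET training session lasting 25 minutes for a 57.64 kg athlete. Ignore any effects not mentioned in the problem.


kcal = MET * mass * time_hr
Convert time: 25 min = 0.4167 hr
kcal = 10.04 * 57.64 * 0.4167
kcal = 241.1273 kcal

241.1273 kcal


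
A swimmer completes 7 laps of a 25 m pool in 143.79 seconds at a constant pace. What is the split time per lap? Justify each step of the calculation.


Split time = total_time / n_laps = 143.79 / 7
Split time = 20.5414 s per lap

20.5414 s


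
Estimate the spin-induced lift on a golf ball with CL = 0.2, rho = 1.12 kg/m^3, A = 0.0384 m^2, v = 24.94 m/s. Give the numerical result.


FM = 0.5 * CL * rho * A * v^2
FM = 0.5 * 0.2 * 1.12 * 0.0384 * 24.94^2
v^2 = 622.0036
FM = 0.5 * 0.2 * 1.12 * 0.0384 * 622.0036 = 2.6751 N

2.6751 N


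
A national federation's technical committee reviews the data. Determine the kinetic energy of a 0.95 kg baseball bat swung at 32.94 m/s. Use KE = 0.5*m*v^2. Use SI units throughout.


KE = 0.5 * m * v^2
KE = 0.5 * 0.95 * 32.94^2
KE = 0.5 * 0.95 * 1085.0436 = 515.3957 J

515.3957 J


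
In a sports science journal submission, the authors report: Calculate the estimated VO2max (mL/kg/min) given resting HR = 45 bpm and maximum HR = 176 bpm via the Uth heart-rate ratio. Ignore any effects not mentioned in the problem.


VO2max = 15.3 * HRmax / HRrest
VO2max = 15.3 * 176 / 45
VO2max = 2692.8 / 45 = 59.84 mL/kg/min

59.84 mL/kg/min


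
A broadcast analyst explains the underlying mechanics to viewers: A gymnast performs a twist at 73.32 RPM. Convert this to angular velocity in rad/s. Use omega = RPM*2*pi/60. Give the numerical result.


omega = RPM * 2 * pi / 60
omega = 73.32 * 2 * 3.14159 / 60
omega = 460.6831 / 60 = 7.6781 rad/s

7.6781 rad/s


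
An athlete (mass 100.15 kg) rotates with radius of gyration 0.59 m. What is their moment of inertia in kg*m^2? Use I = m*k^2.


I = m * k^2
I = 100.15 * 0.59^2
I = 100.15 * 0.3481 = 34.8622 kg*m^2

34.8622 kg*m^2


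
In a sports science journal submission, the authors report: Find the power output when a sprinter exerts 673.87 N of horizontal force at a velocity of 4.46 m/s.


P = F * v
P = 673.87 * 4.46
P = 3005.4602 W

3005.4602 W


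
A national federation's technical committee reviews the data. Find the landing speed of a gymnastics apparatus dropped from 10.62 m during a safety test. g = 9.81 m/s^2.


v = sqrt(2 * g * h)
v = sqrt(2 * 9.81 * 10.62)
v = sqrt(208.3644) = 14.4348 m/s

14.4348 m/s


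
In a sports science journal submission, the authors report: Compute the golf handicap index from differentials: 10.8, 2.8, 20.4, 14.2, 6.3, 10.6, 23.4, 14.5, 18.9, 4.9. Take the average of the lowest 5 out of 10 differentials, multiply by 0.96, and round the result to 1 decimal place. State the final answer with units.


All differentials: 10.8, 2.8, 20.4, 14.2, 6.3, 10.6, 23.4, 14.5, 18.9, 4.9
Sorted: 2.8, 4.9, 6.3, 10.6, 10.8, 14.2, 14.5, 18.9, 20.4, 23.4
Best 5: 2.8, 4.9, 6.3, 10.6, 10.8
Average of best = 35.4 / 5 = 7.08
Raw index = 7.08 * 0.96 = 6.7968
Handicap index = round(6.7968, 1) = 6.8

6.8


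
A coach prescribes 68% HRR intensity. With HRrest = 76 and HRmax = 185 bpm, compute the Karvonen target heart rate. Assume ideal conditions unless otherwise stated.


Target = HRrest + pct*(HRmax - HRrest)
Heart rate reserve = HRmax - HRrest = 185 - 76 = 109 bpm
Fraction = 68% = 0.68
Target = 76 + 0.68 * 109
Target = 76 + 74.12 = 150.12 bpm

150.12 bpm


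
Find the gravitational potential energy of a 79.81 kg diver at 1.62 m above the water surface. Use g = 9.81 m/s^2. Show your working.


PE = m * g * h
PE = 79.81 * 9.81 * 1.62
PE = 782.9361 * 1.62 = 1268.3565 J

1268.3565 J


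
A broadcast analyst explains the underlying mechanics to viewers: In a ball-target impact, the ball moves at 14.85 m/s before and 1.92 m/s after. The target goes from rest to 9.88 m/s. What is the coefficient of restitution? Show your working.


e = (v2_after - v1_after) / (v1_before - v2_before)
Numerator = 9.88 - 1.92 = 7.96
Denominator = 14.85 - 0 = 14.85
e = 7.96 / 14.85 = 0.536

0.536


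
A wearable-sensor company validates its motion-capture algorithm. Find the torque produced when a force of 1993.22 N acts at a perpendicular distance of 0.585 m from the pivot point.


tau = F * d
tau = 1993.22 * 0.585
tau = 1166.0337 N*m

1166.0337 N*m


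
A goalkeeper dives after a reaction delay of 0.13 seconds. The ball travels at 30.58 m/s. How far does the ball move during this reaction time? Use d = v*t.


d = v * t
d = 30.58 * 0.13
d = 3.9754 m

3.9754 m


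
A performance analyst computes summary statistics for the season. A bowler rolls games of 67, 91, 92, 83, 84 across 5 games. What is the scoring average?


Average = sum / n
Sum = 417
Average = 417 / 5 = 83.4

83.4


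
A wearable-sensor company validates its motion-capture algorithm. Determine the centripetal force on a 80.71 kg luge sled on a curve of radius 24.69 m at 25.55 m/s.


Fc = m * v^2 / r
v^2 = 25.55^2 = 652.8025
Fc = 80.71 * 652.8025 / 24.69
Fc = 52687.6898 / 24.69 = 2133.9688 N

2133.9688 N


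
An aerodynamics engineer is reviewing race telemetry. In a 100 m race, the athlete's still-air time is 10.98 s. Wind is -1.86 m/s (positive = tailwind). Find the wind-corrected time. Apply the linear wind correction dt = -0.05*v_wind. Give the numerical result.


dt = -0.05 * v_wind = -0.05 * -1.86 = 0.093 s
t_corrected = t_still + dt = 10.98 + (0.093)
t_corrected = 11.073 s

11.073 s


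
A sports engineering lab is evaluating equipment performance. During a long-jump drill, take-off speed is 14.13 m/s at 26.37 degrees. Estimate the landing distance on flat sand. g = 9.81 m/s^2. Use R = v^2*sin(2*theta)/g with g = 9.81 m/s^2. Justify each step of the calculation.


R = v^2 * sin(2*theta) / g
Convert angle to radians: theta = 26.37 deg = 0.4602 rad
sin(2*theta) = sin(0.9205) = 0.7959
R = 14.13^2 * 0.7959 / 9.81
R = 199.6569 * 0.7959 / 9.81 = 16.1984 m

16.1984 m


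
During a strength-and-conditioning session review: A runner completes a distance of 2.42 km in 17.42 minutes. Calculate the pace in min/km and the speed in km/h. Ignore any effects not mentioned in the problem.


Pace = time / distance = 17.42 min / 2.42 km = 7.1983 min/km
Speed = distance / time_in_hours = 2.42 / 0.2903 hr
Speed = 8.3352 km/h

7.1983 min/km, 8.3352 km/h


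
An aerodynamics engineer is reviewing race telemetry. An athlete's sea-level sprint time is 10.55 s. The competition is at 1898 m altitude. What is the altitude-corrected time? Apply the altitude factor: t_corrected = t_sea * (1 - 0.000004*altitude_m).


Correction factor = 1 - 0.000004 * 1898 = 0.992408
t_corrected = t_sea * factor = 10.55 * 0.992408
t_corrected = 10.4699 s

10.4699 s


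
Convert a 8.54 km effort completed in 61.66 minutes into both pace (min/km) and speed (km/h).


Pace = time / distance = 61.66 min / 8.54 km = 7.2201 min/km
Speed = distance / time_in_hours = 8.54 / 1.0277 hr
Speed = 8.3101 km/h

7.2201 min/km, 8.3101 km/h


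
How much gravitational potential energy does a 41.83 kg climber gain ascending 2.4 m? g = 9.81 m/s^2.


PE = m * g * h
PE = 41.83 * 9.81 * 2.4
PE = 410.3523 * 2.4 = 984.8455 J

984.8455 J


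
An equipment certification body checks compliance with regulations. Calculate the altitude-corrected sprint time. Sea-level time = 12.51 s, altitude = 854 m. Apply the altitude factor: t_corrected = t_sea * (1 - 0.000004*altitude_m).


Correction factor = 1 - 0.000004 * 854 = 0.996584
t_corrected = t_sea * factor = 12.51 * 0.996584
t_corrected = 12.4673 s

12.4673 s


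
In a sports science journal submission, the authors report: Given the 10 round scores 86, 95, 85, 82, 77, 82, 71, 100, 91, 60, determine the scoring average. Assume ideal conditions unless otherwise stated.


Average = sum / n
Sum = 829
Average = 829 / 10 = 82.9

82.9


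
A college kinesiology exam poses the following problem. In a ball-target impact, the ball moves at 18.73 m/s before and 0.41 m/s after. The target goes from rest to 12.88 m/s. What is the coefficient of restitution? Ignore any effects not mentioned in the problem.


e = (v2_after - v1_after) / (v1_before - v2_before)
Numerator = 12.88 - 0.41 = 12.47
Denominator = 18.73 - 0 = 18.73
e = 12.47 / 18.73 = 0.6658

0.6658


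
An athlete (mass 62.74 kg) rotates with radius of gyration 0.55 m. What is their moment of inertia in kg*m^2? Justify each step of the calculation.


I = m * k^2
I = 62.74 * 0.55^2
I = 62.74 * 0.3025 = 18.9789 kg*m^2

18.9789 kg*m^2


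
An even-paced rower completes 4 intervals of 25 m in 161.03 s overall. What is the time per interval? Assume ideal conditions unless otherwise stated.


Split time = total_time / n_laps = 161.03 / 4
Split time = 40.2575 s per lap

40.2575 s


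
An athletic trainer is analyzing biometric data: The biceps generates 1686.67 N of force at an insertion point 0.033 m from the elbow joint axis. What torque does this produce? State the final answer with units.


tau = F * d
tau = 1686.67 * 0.033
tau = 55.6601 N*m

55.6601 N*m


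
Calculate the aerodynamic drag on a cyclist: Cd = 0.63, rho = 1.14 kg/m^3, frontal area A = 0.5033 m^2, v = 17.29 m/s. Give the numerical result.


Fd = 0.5 * Cd * rho * A * v^2
Fd = 0.5 * 0.63 * 1.14 * 0.5033 * 17.29^2
v^2 = 298.9441
Fd = 0.5 * 0.63 * 1.14 * 0.5033 * 298.9441 = 54.0297 N

54.0297 N


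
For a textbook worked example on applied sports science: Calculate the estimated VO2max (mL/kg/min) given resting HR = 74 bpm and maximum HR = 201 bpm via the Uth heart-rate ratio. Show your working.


VO2max = 15.3 * HRmax / HRrest
VO2max = 15.3 * 201 / 74
VO2max = 3075.3 / 74 = 41.5581 mL/kg/min

41.5581 mL/kg/min


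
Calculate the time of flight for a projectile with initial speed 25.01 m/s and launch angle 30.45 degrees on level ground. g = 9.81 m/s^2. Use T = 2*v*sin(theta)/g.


T = 2*v*sin(theta)/g
sin(theta) = sin(30.45 deg) = 0.5068
T = 2*25.01*0.5068 / 9.81
T = 25.3494 / 9.81 = 2.584 s

2.584 s


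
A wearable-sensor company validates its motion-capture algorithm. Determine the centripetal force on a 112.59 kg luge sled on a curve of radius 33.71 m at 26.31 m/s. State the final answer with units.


Fc = m * v^2 / r
v^2 = 26.31^2 = 692.2161
Fc = 112.59 * 692.2161 / 33.71
Fc = 77936.6107 / 33.71 = 2311.973 N

2311.973 N


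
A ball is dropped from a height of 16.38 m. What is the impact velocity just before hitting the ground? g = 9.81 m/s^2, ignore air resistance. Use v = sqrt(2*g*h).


v = sqrt(2 * g * h)
v = sqrt(2 * 9.81 * 16.38)
v = sqrt(321.3756) = 17.927 m/s

17.927 m/s


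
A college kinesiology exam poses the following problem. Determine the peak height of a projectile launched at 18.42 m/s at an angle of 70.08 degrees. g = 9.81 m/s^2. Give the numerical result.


H = (v*sin(theta))^2 / (2*g)
vy = v*sin(theta) = 18.42 * sin(70.08 deg) = 17.3179 m/s
H = vy^2 / (2*g) = 299.9103 / (2*9.81)
H = 299.9103 / 19.62 = 15.2859 m

15.2859 m


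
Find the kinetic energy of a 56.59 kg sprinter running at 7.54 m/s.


KE = 0.5 * m * v^2
KE = 0.5 * 56.59 * 7.54^2
KE = 0.5 * 56.59 * 56.8516 = 1608.616 J

1608.616 J


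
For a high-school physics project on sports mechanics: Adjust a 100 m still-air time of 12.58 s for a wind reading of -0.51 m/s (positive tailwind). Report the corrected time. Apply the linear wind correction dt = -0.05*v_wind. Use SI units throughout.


dt = -0.05 * v_wind = -0.05 * -0.51 = 0.0255 s
t_corrected = t_still + dt = 12.58 + (0.0255)
t_corrected = 12.6055 s

12.6055 s


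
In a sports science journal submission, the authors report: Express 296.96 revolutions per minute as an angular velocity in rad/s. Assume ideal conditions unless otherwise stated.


omega = RPM * 2 * pi / 60
omega = 296.96 * 2 * 3.14159 / 60
omega = 1865.8547 / 60 = 31.0976 rad/s

31.0976 rad/s


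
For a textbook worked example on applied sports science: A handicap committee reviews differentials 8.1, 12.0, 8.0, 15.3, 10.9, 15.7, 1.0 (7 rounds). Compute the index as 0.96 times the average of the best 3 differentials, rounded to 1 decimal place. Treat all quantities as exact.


All differentials: 8.1, 12.0, 8.0, 15.3, 10.9, 15.7, 1.0
Sorted: 1.0, 8.0, 8.1, 10.9, 12.0, 15.3, 15.7
Best 3: 1.0, 8.0, 8.1
Average of best = 17.1 / 3 = 5.7
Raw index = 5.7 * 0.96 = 5.472
Handicap index = round(5.472, 1) = 5.5

5.5


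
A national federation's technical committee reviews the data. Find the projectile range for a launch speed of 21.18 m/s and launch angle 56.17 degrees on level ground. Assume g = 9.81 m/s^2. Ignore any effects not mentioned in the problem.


R = v^2 * sin(2*theta) / g
Convert angle to radians: theta = 56.17 deg = 0.9804 rad
sin(2*theta) = sin(1.9607) = 0.9249
R = 21.18^2 * 0.9249 / 9.81
R = 448.5924 * 0.9249 / 9.81 = 42.2959 m

42.2959 m


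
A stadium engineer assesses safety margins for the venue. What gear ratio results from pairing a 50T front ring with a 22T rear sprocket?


GR = front_teeth / rear_teeth
GR = 50 / 22
GR = 2.2727

2.2727


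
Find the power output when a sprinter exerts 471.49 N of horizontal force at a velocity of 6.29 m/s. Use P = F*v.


P = F * v
P = 471.49 * 6.29
P = 2965.6721 W

2965.6721 W


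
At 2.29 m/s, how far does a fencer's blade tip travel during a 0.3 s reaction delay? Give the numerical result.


d = v * t
d = 2.29 * 0.3
d = 0.687 m

0.687 m


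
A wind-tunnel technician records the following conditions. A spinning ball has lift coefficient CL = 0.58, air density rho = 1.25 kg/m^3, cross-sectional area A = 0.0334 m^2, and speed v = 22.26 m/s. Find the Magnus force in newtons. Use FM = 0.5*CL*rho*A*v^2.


FM = 0.5 * CL * rho * A * v^2
FM = 0.5 * 0.58 * 1.25 * 0.0334 * 22.26^2
v^2 = 495.5076
FM = 0.5 * 0.58 * 1.25 * 0.0334 * 495.5076 = 5.9994 N

5.9994 N
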